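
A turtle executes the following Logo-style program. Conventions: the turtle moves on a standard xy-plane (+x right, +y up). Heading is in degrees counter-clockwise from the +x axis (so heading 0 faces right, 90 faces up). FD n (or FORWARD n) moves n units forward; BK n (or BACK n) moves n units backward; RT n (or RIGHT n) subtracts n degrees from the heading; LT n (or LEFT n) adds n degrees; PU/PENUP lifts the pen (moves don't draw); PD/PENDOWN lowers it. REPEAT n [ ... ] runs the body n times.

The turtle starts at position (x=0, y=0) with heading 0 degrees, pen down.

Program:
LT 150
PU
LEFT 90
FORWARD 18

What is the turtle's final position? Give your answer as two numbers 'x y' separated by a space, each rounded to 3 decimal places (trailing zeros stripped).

Answer: -9 -15.588

Derivation:
Executing turtle program step by step:
Start: pos=(0,0), heading=0, pen down
LT 150: heading 0 -> 150
PU: pen up
LT 90: heading 150 -> 240
FD 18: (0,0) -> (-9,-15.588) [heading=240, move]
Final: pos=(-9,-15.588), heading=240, 0 segment(s) drawn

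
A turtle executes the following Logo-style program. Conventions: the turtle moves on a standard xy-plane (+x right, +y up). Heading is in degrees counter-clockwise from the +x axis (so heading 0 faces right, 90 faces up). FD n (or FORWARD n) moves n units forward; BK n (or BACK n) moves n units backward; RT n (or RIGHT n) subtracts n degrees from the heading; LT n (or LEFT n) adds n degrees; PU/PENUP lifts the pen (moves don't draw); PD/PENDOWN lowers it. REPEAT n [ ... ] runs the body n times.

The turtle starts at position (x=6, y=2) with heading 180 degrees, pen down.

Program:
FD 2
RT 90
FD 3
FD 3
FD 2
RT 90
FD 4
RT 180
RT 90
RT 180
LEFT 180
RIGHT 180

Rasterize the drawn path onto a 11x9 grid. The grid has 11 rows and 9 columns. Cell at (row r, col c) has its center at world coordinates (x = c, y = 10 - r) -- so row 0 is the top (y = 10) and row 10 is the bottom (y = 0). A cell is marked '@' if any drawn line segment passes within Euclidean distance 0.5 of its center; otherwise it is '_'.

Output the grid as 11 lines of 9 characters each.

Answer: ____@@@@@
____@____
____@____
____@____
____@____
____@____
____@____
____@____
____@@@__
_________
_________

Derivation:
Segment 0: (6,2) -> (4,2)
Segment 1: (4,2) -> (4,5)
Segment 2: (4,5) -> (4,8)
Segment 3: (4,8) -> (4,10)
Segment 4: (4,10) -> (8,10)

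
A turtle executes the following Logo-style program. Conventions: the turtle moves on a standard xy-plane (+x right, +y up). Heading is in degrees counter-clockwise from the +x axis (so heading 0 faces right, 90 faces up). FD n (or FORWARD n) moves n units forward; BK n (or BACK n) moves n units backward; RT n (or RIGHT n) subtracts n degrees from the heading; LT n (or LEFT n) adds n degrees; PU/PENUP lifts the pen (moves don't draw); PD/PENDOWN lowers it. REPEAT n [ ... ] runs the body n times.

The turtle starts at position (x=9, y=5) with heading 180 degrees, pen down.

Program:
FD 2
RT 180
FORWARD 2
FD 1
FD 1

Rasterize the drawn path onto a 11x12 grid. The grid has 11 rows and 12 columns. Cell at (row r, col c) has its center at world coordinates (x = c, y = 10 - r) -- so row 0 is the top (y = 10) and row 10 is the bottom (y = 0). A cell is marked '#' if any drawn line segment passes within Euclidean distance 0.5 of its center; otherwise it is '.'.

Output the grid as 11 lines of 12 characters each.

Answer: ............
............
............
............
............
.......#####
............
............
............
............
............

Derivation:
Segment 0: (9,5) -> (7,5)
Segment 1: (7,5) -> (9,5)
Segment 2: (9,5) -> (10,5)
Segment 3: (10,5) -> (11,5)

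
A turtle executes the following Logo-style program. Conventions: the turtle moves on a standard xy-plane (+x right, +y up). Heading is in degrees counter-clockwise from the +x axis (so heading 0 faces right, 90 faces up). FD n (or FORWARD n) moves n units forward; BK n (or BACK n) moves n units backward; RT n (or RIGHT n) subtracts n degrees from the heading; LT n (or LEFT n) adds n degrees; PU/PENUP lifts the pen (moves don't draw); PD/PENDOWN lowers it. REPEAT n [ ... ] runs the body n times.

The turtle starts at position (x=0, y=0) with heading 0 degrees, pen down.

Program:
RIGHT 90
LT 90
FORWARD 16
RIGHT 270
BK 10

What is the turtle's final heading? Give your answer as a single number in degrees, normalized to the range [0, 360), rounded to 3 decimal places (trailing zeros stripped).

Answer: 90

Derivation:
Executing turtle program step by step:
Start: pos=(0,0), heading=0, pen down
RT 90: heading 0 -> 270
LT 90: heading 270 -> 0
FD 16: (0,0) -> (16,0) [heading=0, draw]
RT 270: heading 0 -> 90
BK 10: (16,0) -> (16,-10) [heading=90, draw]
Final: pos=(16,-10), heading=90, 2 segment(s) drawn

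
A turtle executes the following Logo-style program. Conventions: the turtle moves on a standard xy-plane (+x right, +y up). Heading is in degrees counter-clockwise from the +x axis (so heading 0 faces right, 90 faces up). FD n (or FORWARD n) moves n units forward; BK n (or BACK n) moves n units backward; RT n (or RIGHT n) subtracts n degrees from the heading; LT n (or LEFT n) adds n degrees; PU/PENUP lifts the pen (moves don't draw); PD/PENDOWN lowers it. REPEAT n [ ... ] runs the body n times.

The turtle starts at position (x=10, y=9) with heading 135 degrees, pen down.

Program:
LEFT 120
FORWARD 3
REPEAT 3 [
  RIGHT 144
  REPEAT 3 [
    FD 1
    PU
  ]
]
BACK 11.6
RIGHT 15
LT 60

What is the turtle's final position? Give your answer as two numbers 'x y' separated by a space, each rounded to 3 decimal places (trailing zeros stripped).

Answer: 19.253 7.719

Derivation:
Executing turtle program step by step:
Start: pos=(10,9), heading=135, pen down
LT 120: heading 135 -> 255
FD 3: (10,9) -> (9.224,6.102) [heading=255, draw]
REPEAT 3 [
  -- iteration 1/3 --
  RT 144: heading 255 -> 111
  REPEAT 3 [
    -- iteration 1/3 --
    FD 1: (9.224,6.102) -> (8.865,7.036) [heading=111, draw]
    PU: pen up
    -- iteration 2/3 --
    FD 1: (8.865,7.036) -> (8.507,7.969) [heading=111, move]
    PU: pen up
    -- iteration 3/3 --
    FD 1: (8.507,7.969) -> (8.148,8.903) [heading=111, move]
    PU: pen up
  ]
  -- iteration 2/3 --
  RT 144: heading 111 -> 327
  REPEAT 3 [
    -- iteration 1/3 --
    FD 1: (8.148,8.903) -> (8.987,8.358) [heading=327, move]
    PU: pen up
    -- iteration 2/3 --
    FD 1: (8.987,8.358) -> (9.826,7.814) [heading=327, move]
    PU: pen up
    -- iteration 3/3 --
    FD 1: (9.826,7.814) -> (10.664,7.269) [heading=327, move]
    PU: pen up
  ]
  -- iteration 3/3 --
  RT 144: heading 327 -> 183
  REPEAT 3 [
    -- iteration 1/3 --
    FD 1: (10.664,7.269) -> (9.666,7.217) [heading=183, move]
    PU: pen up
    -- iteration 2/3 --
    FD 1: (9.666,7.217) -> (8.667,7.164) [heading=183, move]
    PU: pen up
    -- iteration 3/3 --
    FD 1: (8.667,7.164) -> (7.669,7.112) [heading=183, move]
    PU: pen up
  ]
]
BK 11.6: (7.669,7.112) -> (19.253,7.719) [heading=183, move]
RT 15: heading 183 -> 168
LT 60: heading 168 -> 228
Final: pos=(19.253,7.719), heading=228, 2 segment(s) drawn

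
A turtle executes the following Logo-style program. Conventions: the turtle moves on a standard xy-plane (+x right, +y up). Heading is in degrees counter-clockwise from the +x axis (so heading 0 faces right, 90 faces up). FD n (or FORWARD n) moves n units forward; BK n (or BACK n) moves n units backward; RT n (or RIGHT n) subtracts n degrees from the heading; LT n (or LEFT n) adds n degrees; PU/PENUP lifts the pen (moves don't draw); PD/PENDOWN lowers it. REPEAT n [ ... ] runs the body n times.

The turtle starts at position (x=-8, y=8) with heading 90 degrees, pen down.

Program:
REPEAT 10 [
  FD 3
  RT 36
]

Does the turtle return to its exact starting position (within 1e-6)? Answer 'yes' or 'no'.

Answer: yes

Derivation:
Executing turtle program step by step:
Start: pos=(-8,8), heading=90, pen down
REPEAT 10 [
  -- iteration 1/10 --
  FD 3: (-8,8) -> (-8,11) [heading=90, draw]
  RT 36: heading 90 -> 54
  -- iteration 2/10 --
  FD 3: (-8,11) -> (-6.237,13.427) [heading=54, draw]
  RT 36: heading 54 -> 18
  -- iteration 3/10 --
  FD 3: (-6.237,13.427) -> (-3.383,14.354) [heading=18, draw]
  RT 36: heading 18 -> 342
  -- iteration 4/10 --
  FD 3: (-3.383,14.354) -> (-0.53,13.427) [heading=342, draw]
  RT 36: heading 342 -> 306
  -- iteration 5/10 --
  FD 3: (-0.53,13.427) -> (1.233,11) [heading=306, draw]
  RT 36: heading 306 -> 270
  -- iteration 6/10 --
  FD 3: (1.233,11) -> (1.233,8) [heading=270, draw]
  RT 36: heading 270 -> 234
  -- iteration 7/10 --
  FD 3: (1.233,8) -> (-0.53,5.573) [heading=234, draw]
  RT 36: heading 234 -> 198
  -- iteration 8/10 --
  FD 3: (-0.53,5.573) -> (-3.383,4.646) [heading=198, draw]
  RT 36: heading 198 -> 162
  -- iteration 9/10 --
  FD 3: (-3.383,4.646) -> (-6.237,5.573) [heading=162, draw]
  RT 36: heading 162 -> 126
  -- iteration 10/10 --
  FD 3: (-6.237,5.573) -> (-8,8) [heading=126, draw]
  RT 36: heading 126 -> 90
]
Final: pos=(-8,8), heading=90, 10 segment(s) drawn

Start position: (-8, 8)
Final position: (-8, 8)
Distance = 0; < 1e-6 -> CLOSED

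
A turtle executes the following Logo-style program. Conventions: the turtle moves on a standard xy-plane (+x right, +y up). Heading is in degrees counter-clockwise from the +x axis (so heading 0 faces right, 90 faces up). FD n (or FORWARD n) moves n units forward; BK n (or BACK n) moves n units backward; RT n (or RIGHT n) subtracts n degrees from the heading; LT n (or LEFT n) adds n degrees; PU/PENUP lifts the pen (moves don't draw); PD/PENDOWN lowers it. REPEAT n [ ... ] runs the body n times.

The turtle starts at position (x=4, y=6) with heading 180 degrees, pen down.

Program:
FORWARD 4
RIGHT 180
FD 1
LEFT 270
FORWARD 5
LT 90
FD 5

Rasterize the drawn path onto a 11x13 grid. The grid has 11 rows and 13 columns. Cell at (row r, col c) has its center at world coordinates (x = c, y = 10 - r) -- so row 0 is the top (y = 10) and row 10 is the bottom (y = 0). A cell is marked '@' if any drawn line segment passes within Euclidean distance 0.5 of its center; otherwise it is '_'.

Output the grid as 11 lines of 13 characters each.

Answer: _____________
_____________
_____________
_____________
@@@@@________
_@___________
_@___________
_@___________
_@___________
_@@@@@@______
_____________

Derivation:
Segment 0: (4,6) -> (0,6)
Segment 1: (0,6) -> (1,6)
Segment 2: (1,6) -> (1,1)
Segment 3: (1,1) -> (6,1)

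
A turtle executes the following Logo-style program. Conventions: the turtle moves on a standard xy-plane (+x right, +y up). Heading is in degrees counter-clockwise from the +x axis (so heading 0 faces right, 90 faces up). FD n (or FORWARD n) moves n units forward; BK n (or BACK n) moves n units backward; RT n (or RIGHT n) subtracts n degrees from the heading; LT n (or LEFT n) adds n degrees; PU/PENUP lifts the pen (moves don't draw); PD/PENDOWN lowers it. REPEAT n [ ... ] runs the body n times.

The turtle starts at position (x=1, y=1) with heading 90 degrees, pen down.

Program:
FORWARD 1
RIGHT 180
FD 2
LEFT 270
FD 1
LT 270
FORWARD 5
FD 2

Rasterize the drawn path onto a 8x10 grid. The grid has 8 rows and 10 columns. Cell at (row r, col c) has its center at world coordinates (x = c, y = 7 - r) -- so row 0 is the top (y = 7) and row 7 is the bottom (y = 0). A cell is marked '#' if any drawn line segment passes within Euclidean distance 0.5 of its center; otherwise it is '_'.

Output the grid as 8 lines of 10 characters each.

Answer: #_________
#_________
#_________
#_________
#_________
##________
##________
##________

Derivation:
Segment 0: (1,1) -> (1,2)
Segment 1: (1,2) -> (1,0)
Segment 2: (1,0) -> (0,0)
Segment 3: (0,0) -> (0,5)
Segment 4: (0,5) -> (0,7)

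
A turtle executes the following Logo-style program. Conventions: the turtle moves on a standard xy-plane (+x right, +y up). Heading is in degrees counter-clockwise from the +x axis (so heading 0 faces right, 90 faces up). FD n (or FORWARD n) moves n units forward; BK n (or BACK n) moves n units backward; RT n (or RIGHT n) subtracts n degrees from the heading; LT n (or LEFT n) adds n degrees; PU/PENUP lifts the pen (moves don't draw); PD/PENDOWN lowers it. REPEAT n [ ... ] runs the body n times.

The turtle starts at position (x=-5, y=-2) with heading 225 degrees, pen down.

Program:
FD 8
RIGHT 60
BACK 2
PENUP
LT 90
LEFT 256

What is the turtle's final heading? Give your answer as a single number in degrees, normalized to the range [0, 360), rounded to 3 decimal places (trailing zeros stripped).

Answer: 151

Derivation:
Executing turtle program step by step:
Start: pos=(-5,-2), heading=225, pen down
FD 8: (-5,-2) -> (-10.657,-7.657) [heading=225, draw]
RT 60: heading 225 -> 165
BK 2: (-10.657,-7.657) -> (-8.725,-8.174) [heading=165, draw]
PU: pen up
LT 90: heading 165 -> 255
LT 256: heading 255 -> 151
Final: pos=(-8.725,-8.174), heading=151, 2 segment(s) drawn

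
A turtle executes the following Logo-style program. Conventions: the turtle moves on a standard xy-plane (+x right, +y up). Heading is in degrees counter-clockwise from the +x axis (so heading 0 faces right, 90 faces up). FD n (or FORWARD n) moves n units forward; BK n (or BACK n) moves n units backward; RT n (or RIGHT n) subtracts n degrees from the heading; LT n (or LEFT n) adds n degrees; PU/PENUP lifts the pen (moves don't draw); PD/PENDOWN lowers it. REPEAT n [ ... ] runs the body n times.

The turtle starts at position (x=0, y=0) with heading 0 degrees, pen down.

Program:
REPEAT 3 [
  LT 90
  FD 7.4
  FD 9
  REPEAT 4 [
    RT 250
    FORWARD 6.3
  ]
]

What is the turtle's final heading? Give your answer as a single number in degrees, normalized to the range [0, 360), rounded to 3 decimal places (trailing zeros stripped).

Executing turtle program step by step:
Start: pos=(0,0), heading=0, pen down
REPEAT 3 [
  -- iteration 1/3 --
  LT 90: heading 0 -> 90
  FD 7.4: (0,0) -> (0,7.4) [heading=90, draw]
  FD 9: (0,7.4) -> (0,16.4) [heading=90, draw]
  REPEAT 4 [
    -- iteration 1/4 --
    RT 250: heading 90 -> 200
    FD 6.3: (0,16.4) -> (-5.92,14.245) [heading=200, draw]
    -- iteration 2/4 --
    RT 250: heading 200 -> 310
    FD 6.3: (-5.92,14.245) -> (-1.871,9.419) [heading=310, draw]
    -- iteration 3/4 --
    RT 250: heading 310 -> 60
    FD 6.3: (-1.871,9.419) -> (1.279,14.875) [heading=60, draw]
    -- iteration 4/4 --
    RT 250: heading 60 -> 170
    FD 6.3: (1.279,14.875) -> (-4.925,15.969) [heading=170, draw]
  ]
  -- iteration 2/3 --
  LT 90: heading 170 -> 260
  FD 7.4: (-4.925,15.969) -> (-6.21,8.682) [heading=260, draw]
  FD 9: (-6.21,8.682) -> (-7.773,-0.182) [heading=260, draw]
  REPEAT 4 [
    -- iteration 1/4 --
    RT 250: heading 260 -> 10
    FD 6.3: (-7.773,-0.182) -> (-1.568,0.912) [heading=10, draw]
    -- iteration 2/4 --
    RT 250: heading 10 -> 120
    FD 6.3: (-1.568,0.912) -> (-4.718,6.368) [heading=120, draw]
    -- iteration 3/4 --
    RT 250: heading 120 -> 230
    FD 6.3: (-4.718,6.368) -> (-8.768,1.542) [heading=230, draw]
    -- iteration 4/4 --
    RT 250: heading 230 -> 340
    FD 6.3: (-8.768,1.542) -> (-2.848,-0.613) [heading=340, draw]
  ]
  -- iteration 3/3 --
  LT 90: heading 340 -> 70
  FD 7.4: (-2.848,-0.613) -> (-0.317,6.341) [heading=70, draw]
  FD 9: (-0.317,6.341) -> (2.761,14.798) [heading=70, draw]
  REPEAT 4 [
    -- iteration 1/4 --
    RT 250: heading 70 -> 180
    FD 6.3: (2.761,14.798) -> (-3.539,14.798) [heading=180, draw]
    -- iteration 2/4 --
    RT 250: heading 180 -> 290
    FD 6.3: (-3.539,14.798) -> (-1.384,8.878) [heading=290, draw]
    -- iteration 3/4 --
    RT 250: heading 290 -> 40
    FD 6.3: (-1.384,8.878) -> (3.442,12.928) [heading=40, draw]
    -- iteration 4/4 --
    RT 250: heading 40 -> 150
    FD 6.3: (3.442,12.928) -> (-2.014,16.078) [heading=150, draw]
  ]
]
Final: pos=(-2.014,16.078), heading=150, 18 segment(s) drawn

Answer: 150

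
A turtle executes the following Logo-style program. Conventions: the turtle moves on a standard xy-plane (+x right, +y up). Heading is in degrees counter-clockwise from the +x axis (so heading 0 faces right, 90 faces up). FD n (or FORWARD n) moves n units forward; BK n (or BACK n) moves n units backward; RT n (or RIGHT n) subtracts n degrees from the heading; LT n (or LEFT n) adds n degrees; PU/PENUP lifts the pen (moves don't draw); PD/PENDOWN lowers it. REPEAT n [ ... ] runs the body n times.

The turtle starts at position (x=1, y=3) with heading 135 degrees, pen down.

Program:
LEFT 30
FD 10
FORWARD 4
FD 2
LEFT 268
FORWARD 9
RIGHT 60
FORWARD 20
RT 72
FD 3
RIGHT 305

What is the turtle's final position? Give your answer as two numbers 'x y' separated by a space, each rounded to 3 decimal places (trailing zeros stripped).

Executing turtle program step by step:
Start: pos=(1,3), heading=135, pen down
LT 30: heading 135 -> 165
FD 10: (1,3) -> (-8.659,5.588) [heading=165, draw]
FD 4: (-8.659,5.588) -> (-12.523,6.623) [heading=165, draw]
FD 2: (-12.523,6.623) -> (-14.455,7.141) [heading=165, draw]
LT 268: heading 165 -> 73
FD 9: (-14.455,7.141) -> (-11.823,15.748) [heading=73, draw]
RT 60: heading 73 -> 13
FD 20: (-11.823,15.748) -> (7.664,20.247) [heading=13, draw]
RT 72: heading 13 -> 301
FD 3: (7.664,20.247) -> (9.209,17.675) [heading=301, draw]
RT 305: heading 301 -> 356
Final: pos=(9.209,17.675), heading=356, 6 segment(s) drawn

Answer: 9.209 17.675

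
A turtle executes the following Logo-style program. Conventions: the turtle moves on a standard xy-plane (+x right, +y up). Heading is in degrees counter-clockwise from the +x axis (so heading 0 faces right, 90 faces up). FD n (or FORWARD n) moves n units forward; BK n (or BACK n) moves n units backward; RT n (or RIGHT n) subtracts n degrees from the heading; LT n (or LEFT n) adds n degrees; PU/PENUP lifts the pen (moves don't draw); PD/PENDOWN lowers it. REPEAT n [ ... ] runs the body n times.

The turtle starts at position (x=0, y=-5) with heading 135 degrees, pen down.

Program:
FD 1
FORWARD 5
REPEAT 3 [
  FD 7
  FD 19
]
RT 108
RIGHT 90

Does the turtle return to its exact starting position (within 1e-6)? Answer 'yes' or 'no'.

Executing turtle program step by step:
Start: pos=(0,-5), heading=135, pen down
FD 1: (0,-5) -> (-0.707,-4.293) [heading=135, draw]
FD 5: (-0.707,-4.293) -> (-4.243,-0.757) [heading=135, draw]
REPEAT 3 [
  -- iteration 1/3 --
  FD 7: (-4.243,-0.757) -> (-9.192,4.192) [heading=135, draw]
  FD 19: (-9.192,4.192) -> (-22.627,17.627) [heading=135, draw]
  -- iteration 2/3 --
  FD 7: (-22.627,17.627) -> (-27.577,22.577) [heading=135, draw]
  FD 19: (-27.577,22.577) -> (-41.012,36.012) [heading=135, draw]
  -- iteration 3/3 --
  FD 7: (-41.012,36.012) -> (-45.962,40.962) [heading=135, draw]
  FD 19: (-45.962,40.962) -> (-59.397,54.397) [heading=135, draw]
]
RT 108: heading 135 -> 27
RT 90: heading 27 -> 297
Final: pos=(-59.397,54.397), heading=297, 8 segment(s) drawn

Start position: (0, -5)
Final position: (-59.397, 54.397)
Distance = 84; >= 1e-6 -> NOT closed

Answer: no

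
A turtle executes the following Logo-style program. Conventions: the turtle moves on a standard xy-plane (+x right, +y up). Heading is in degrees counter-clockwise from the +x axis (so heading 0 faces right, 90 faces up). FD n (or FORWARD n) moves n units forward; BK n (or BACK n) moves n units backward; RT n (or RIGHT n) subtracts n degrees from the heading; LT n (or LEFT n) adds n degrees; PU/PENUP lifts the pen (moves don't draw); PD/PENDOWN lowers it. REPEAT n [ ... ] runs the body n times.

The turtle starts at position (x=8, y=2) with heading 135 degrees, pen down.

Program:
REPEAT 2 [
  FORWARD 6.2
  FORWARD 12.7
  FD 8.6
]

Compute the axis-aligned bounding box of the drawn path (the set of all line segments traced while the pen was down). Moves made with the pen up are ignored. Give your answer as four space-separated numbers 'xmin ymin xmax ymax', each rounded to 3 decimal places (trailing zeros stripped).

Answer: -30.891 2 8 40.891

Derivation:
Executing turtle program step by step:
Start: pos=(8,2), heading=135, pen down
REPEAT 2 [
  -- iteration 1/2 --
  FD 6.2: (8,2) -> (3.616,6.384) [heading=135, draw]
  FD 12.7: (3.616,6.384) -> (-5.364,15.364) [heading=135, draw]
  FD 8.6: (-5.364,15.364) -> (-11.445,21.445) [heading=135, draw]
  -- iteration 2/2 --
  FD 6.2: (-11.445,21.445) -> (-15.829,25.829) [heading=135, draw]
  FD 12.7: (-15.829,25.829) -> (-24.81,34.81) [heading=135, draw]
  FD 8.6: (-24.81,34.81) -> (-30.891,40.891) [heading=135, draw]
]
Final: pos=(-30.891,40.891), heading=135, 6 segment(s) drawn

Segment endpoints: x in {-30.891, -24.81, -15.829, -11.445, -5.364, 3.616, 8}, y in {2, 6.384, 15.364, 21.445, 25.829, 34.81, 40.891}
xmin=-30.891, ymin=2, xmax=8, ymax=40.891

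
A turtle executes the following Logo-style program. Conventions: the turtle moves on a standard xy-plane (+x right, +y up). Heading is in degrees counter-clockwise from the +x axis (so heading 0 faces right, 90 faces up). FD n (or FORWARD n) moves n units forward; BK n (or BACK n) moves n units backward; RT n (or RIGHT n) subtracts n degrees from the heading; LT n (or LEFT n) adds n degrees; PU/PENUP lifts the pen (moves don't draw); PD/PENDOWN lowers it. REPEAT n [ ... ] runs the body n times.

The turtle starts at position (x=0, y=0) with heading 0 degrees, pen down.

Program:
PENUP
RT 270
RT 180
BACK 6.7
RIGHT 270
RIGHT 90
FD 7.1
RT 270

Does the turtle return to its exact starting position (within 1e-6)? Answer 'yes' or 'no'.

Answer: no

Derivation:
Executing turtle program step by step:
Start: pos=(0,0), heading=0, pen down
PU: pen up
RT 270: heading 0 -> 90
RT 180: heading 90 -> 270
BK 6.7: (0,0) -> (0,6.7) [heading=270, move]
RT 270: heading 270 -> 0
RT 90: heading 0 -> 270
FD 7.1: (0,6.7) -> (0,-0.4) [heading=270, move]
RT 270: heading 270 -> 0
Final: pos=(0,-0.4), heading=0, 0 segment(s) drawn

Start position: (0, 0)
Final position: (0, -0.4)
Distance = 0.4; >= 1e-6 -> NOT closed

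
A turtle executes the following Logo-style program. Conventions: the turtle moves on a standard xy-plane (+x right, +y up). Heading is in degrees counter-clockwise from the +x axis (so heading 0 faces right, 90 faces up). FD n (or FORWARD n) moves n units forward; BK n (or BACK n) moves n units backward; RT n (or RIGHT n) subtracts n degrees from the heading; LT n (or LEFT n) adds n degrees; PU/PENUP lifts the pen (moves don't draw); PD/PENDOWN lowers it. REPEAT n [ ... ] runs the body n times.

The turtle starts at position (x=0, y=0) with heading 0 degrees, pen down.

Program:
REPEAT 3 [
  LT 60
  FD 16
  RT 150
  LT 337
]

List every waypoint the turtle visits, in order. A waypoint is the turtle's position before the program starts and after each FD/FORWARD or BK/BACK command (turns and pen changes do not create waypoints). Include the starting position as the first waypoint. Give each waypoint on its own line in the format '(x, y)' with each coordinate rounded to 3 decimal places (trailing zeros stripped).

Executing turtle program step by step:
Start: pos=(0,0), heading=0, pen down
REPEAT 3 [
  -- iteration 1/3 --
  LT 60: heading 0 -> 60
  FD 16: (0,0) -> (8,13.856) [heading=60, draw]
  RT 150: heading 60 -> 270
  LT 337: heading 270 -> 247
  -- iteration 2/3 --
  LT 60: heading 247 -> 307
  FD 16: (8,13.856) -> (17.629,1.078) [heading=307, draw]
  RT 150: heading 307 -> 157
  LT 337: heading 157 -> 134
  -- iteration 3/3 --
  LT 60: heading 134 -> 194
  FD 16: (17.629,1.078) -> (2.104,-2.793) [heading=194, draw]
  RT 150: heading 194 -> 44
  LT 337: heading 44 -> 21
]
Final: pos=(2.104,-2.793), heading=21, 3 segment(s) drawn
Waypoints (4 total):
(0, 0)
(8, 13.856)
(17.629, 1.078)
(2.104, -2.793)

Answer: (0, 0)
(8, 13.856)
(17.629, 1.078)
(2.104, -2.793)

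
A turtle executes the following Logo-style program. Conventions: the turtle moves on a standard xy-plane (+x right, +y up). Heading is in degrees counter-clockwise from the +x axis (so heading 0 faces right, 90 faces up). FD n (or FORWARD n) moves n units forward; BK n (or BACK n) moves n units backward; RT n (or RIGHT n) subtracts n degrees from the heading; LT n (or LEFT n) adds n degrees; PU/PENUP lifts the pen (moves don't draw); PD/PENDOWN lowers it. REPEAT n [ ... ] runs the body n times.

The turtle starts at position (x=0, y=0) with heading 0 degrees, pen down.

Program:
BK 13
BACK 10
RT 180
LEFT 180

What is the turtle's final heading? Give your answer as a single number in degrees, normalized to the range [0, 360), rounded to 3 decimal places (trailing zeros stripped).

Answer: 0

Derivation:
Executing turtle program step by step:
Start: pos=(0,0), heading=0, pen down
BK 13: (0,0) -> (-13,0) [heading=0, draw]
BK 10: (-13,0) -> (-23,0) [heading=0, draw]
RT 180: heading 0 -> 180
LT 180: heading 180 -> 0
Final: pos=(-23,0), heading=0, 2 segment(s) drawn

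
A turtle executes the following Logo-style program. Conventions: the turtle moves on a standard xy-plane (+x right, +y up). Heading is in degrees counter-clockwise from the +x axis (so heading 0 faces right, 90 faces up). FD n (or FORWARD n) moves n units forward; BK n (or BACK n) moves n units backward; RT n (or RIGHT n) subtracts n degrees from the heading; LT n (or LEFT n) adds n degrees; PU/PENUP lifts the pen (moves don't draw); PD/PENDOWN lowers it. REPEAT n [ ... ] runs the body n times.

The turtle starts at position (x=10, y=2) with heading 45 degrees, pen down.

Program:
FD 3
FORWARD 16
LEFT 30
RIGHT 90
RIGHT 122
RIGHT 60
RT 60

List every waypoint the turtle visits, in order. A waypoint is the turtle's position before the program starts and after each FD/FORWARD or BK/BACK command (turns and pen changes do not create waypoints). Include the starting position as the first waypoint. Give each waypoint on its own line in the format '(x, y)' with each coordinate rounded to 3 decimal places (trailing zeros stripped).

Answer: (10, 2)
(12.121, 4.121)
(23.435, 15.435)

Derivation:
Executing turtle program step by step:
Start: pos=(10,2), heading=45, pen down
FD 3: (10,2) -> (12.121,4.121) [heading=45, draw]
FD 16: (12.121,4.121) -> (23.435,15.435) [heading=45, draw]
LT 30: heading 45 -> 75
RT 90: heading 75 -> 345
RT 122: heading 345 -> 223
RT 60: heading 223 -> 163
RT 60: heading 163 -> 103
Final: pos=(23.435,15.435), heading=103, 2 segment(s) drawn
Waypoints (3 total):
(10, 2)
(12.121, 4.121)
(23.435, 15.435)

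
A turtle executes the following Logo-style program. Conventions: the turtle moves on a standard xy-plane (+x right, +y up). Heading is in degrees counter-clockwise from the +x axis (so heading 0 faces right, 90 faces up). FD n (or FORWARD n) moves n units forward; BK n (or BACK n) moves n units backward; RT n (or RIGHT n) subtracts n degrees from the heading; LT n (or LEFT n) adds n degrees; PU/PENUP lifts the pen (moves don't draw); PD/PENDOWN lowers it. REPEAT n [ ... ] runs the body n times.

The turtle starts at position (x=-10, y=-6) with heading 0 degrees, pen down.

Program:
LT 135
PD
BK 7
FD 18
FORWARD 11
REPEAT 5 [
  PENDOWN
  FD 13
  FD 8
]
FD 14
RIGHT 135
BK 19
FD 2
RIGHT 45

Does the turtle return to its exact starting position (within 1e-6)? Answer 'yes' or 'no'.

Executing turtle program step by step:
Start: pos=(-10,-6), heading=0, pen down
LT 135: heading 0 -> 135
PD: pen down
BK 7: (-10,-6) -> (-5.05,-10.95) [heading=135, draw]
FD 18: (-5.05,-10.95) -> (-17.778,1.778) [heading=135, draw]
FD 11: (-17.778,1.778) -> (-25.556,9.556) [heading=135, draw]
REPEAT 5 [
  -- iteration 1/5 --
  PD: pen down
  FD 13: (-25.556,9.556) -> (-34.749,18.749) [heading=135, draw]
  FD 8: (-34.749,18.749) -> (-40.406,24.406) [heading=135, draw]
  -- iteration 2/5 --
  PD: pen down
  FD 13: (-40.406,24.406) -> (-49.598,33.598) [heading=135, draw]
  FD 8: (-49.598,33.598) -> (-55.255,39.255) [heading=135, draw]
  -- iteration 3/5 --
  PD: pen down
  FD 13: (-55.255,39.255) -> (-64.447,48.447) [heading=135, draw]
  FD 8: (-64.447,48.447) -> (-70.104,54.104) [heading=135, draw]
  -- iteration 4/5 --
  PD: pen down
  FD 13: (-70.104,54.104) -> (-79.296,63.296) [heading=135, draw]
  FD 8: (-79.296,63.296) -> (-84.953,68.953) [heading=135, draw]
  -- iteration 5/5 --
  PD: pen down
  FD 13: (-84.953,68.953) -> (-94.146,78.146) [heading=135, draw]
  FD 8: (-94.146,78.146) -> (-99.803,83.803) [heading=135, draw]
]
FD 14: (-99.803,83.803) -> (-109.702,93.702) [heading=135, draw]
RT 135: heading 135 -> 0
BK 19: (-109.702,93.702) -> (-128.702,93.702) [heading=0, draw]
FD 2: (-128.702,93.702) -> (-126.702,93.702) [heading=0, draw]
RT 45: heading 0 -> 315
Final: pos=(-126.702,93.702), heading=315, 16 segment(s) drawn

Start position: (-10, -6)
Final position: (-126.702, 93.702)
Distance = 153.492; >= 1e-6 -> NOT closed

Answer: no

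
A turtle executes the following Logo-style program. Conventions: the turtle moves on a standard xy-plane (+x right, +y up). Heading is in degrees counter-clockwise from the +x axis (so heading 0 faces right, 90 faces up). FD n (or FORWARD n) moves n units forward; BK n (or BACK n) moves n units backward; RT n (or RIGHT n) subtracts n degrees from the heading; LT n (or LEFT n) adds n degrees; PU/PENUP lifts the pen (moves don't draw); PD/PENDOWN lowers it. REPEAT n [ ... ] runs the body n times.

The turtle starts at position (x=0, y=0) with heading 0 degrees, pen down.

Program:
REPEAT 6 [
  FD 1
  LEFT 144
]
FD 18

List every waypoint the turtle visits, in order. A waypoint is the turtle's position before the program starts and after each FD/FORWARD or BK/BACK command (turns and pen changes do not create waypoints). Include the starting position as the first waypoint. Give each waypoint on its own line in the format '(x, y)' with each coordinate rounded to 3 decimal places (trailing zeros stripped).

Executing turtle program step by step:
Start: pos=(0,0), heading=0, pen down
REPEAT 6 [
  -- iteration 1/6 --
  FD 1: (0,0) -> (1,0) [heading=0, draw]
  LT 144: heading 0 -> 144
  -- iteration 2/6 --
  FD 1: (1,0) -> (0.191,0.588) [heading=144, draw]
  LT 144: heading 144 -> 288
  -- iteration 3/6 --
  FD 1: (0.191,0.588) -> (0.5,-0.363) [heading=288, draw]
  LT 144: heading 288 -> 72
  -- iteration 4/6 --
  FD 1: (0.5,-0.363) -> (0.809,0.588) [heading=72, draw]
  LT 144: heading 72 -> 216
  -- iteration 5/6 --
  FD 1: (0.809,0.588) -> (0,0) [heading=216, draw]
  LT 144: heading 216 -> 0
  -- iteration 6/6 --
  FD 1: (0,0) -> (1,0) [heading=0, draw]
  LT 144: heading 0 -> 144
]
FD 18: (1,0) -> (-13.562,10.58) [heading=144, draw]
Final: pos=(-13.562,10.58), heading=144, 7 segment(s) drawn
Waypoints (8 total):
(0, 0)
(1, 0)
(0.191, 0.588)
(0.5, -0.363)
(0.809, 0.588)
(0, 0)
(1, 0)
(-13.562, 10.58)

Answer: (0, 0)
(1, 0)
(0.191, 0.588)
(0.5, -0.363)
(0.809, 0.588)
(0, 0)
(1, 0)
(-13.562, 10.58)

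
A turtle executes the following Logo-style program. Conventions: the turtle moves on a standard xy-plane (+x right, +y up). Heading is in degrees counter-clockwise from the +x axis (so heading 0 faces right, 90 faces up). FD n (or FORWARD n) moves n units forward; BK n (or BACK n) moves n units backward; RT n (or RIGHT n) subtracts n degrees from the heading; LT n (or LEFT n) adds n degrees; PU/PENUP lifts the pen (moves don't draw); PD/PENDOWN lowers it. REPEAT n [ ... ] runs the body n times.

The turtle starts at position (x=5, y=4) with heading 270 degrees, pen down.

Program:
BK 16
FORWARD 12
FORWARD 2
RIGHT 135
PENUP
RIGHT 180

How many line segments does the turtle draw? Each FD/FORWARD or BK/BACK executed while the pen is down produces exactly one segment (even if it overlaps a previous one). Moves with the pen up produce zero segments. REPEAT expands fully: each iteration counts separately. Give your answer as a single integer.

Answer: 3

Derivation:
Executing turtle program step by step:
Start: pos=(5,4), heading=270, pen down
BK 16: (5,4) -> (5,20) [heading=270, draw]
FD 12: (5,20) -> (5,8) [heading=270, draw]
FD 2: (5,8) -> (5,6) [heading=270, draw]
RT 135: heading 270 -> 135
PU: pen up
RT 180: heading 135 -> 315
Final: pos=(5,6), heading=315, 3 segment(s) drawn
Segments drawn: 3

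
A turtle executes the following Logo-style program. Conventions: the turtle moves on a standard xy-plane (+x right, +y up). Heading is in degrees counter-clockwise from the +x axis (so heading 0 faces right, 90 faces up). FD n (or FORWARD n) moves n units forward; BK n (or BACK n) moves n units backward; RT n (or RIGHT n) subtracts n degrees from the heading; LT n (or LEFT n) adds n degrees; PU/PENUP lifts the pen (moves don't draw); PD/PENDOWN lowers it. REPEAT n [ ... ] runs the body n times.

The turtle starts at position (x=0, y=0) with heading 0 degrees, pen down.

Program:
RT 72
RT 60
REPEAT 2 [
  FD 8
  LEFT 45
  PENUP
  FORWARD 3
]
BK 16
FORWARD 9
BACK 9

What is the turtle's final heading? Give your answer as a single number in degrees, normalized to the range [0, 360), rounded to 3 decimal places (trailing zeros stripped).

Answer: 318

Derivation:
Executing turtle program step by step:
Start: pos=(0,0), heading=0, pen down
RT 72: heading 0 -> 288
RT 60: heading 288 -> 228
REPEAT 2 [
  -- iteration 1/2 --
  FD 8: (0,0) -> (-5.353,-5.945) [heading=228, draw]
  LT 45: heading 228 -> 273
  PU: pen up
  FD 3: (-5.353,-5.945) -> (-5.196,-8.941) [heading=273, move]
  -- iteration 2/2 --
  FD 8: (-5.196,-8.941) -> (-4.777,-16.93) [heading=273, move]
  LT 45: heading 273 -> 318
  PU: pen up
  FD 3: (-4.777,-16.93) -> (-2.548,-18.937) [heading=318, move]
]
BK 16: (-2.548,-18.937) -> (-14.438,-8.231) [heading=318, move]
FD 9: (-14.438,-8.231) -> (-7.75,-14.254) [heading=318, move]
BK 9: (-7.75,-14.254) -> (-14.438,-8.231) [heading=318, move]
Final: pos=(-14.438,-8.231), heading=318, 1 segment(s) drawn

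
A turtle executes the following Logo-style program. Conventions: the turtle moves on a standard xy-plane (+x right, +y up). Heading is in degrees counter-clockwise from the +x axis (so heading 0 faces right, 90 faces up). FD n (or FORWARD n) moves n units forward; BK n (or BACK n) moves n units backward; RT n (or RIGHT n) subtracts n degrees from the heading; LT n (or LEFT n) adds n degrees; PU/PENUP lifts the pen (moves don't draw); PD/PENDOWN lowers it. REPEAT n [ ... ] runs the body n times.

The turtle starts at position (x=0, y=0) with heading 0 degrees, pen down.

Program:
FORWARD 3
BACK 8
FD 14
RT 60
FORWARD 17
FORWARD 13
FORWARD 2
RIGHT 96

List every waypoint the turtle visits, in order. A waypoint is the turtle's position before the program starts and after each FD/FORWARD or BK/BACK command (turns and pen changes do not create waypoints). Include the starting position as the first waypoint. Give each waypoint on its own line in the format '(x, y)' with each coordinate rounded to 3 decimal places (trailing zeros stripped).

Answer: (0, 0)
(3, 0)
(-5, 0)
(9, 0)
(17.5, -14.722)
(24, -25.981)
(25, -27.713)

Derivation:
Executing turtle program step by step:
Start: pos=(0,0), heading=0, pen down
FD 3: (0,0) -> (3,0) [heading=0, draw]
BK 8: (3,0) -> (-5,0) [heading=0, draw]
FD 14: (-5,0) -> (9,0) [heading=0, draw]
RT 60: heading 0 -> 300
FD 17: (9,0) -> (17.5,-14.722) [heading=300, draw]
FD 13: (17.5,-14.722) -> (24,-25.981) [heading=300, draw]
FD 2: (24,-25.981) -> (25,-27.713) [heading=300, draw]
RT 96: heading 300 -> 204
Final: pos=(25,-27.713), heading=204, 6 segment(s) drawn
Waypoints (7 total):
(0, 0)
(3, 0)
(-5, 0)
(9, 0)
(17.5, -14.722)
(24, -25.981)
(25, -27.713)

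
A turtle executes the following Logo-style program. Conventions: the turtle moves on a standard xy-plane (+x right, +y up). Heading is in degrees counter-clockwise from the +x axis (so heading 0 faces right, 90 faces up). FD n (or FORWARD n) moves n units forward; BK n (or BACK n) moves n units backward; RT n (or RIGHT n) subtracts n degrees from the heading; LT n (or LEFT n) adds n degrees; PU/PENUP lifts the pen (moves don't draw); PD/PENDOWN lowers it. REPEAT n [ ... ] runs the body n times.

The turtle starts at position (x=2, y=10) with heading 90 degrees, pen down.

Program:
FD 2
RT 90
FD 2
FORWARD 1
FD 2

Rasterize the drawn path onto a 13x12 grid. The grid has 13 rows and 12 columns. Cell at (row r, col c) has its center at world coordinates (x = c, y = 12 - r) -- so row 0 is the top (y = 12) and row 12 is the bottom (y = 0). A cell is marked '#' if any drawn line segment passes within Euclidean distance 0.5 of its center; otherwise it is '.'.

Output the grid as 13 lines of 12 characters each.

Answer: ..######....
..#.........
..#.........
............
............
............
............
............
............
............
............
............
............

Derivation:
Segment 0: (2,10) -> (2,12)
Segment 1: (2,12) -> (4,12)
Segment 2: (4,12) -> (5,12)
Segment 3: (5,12) -> (7,12)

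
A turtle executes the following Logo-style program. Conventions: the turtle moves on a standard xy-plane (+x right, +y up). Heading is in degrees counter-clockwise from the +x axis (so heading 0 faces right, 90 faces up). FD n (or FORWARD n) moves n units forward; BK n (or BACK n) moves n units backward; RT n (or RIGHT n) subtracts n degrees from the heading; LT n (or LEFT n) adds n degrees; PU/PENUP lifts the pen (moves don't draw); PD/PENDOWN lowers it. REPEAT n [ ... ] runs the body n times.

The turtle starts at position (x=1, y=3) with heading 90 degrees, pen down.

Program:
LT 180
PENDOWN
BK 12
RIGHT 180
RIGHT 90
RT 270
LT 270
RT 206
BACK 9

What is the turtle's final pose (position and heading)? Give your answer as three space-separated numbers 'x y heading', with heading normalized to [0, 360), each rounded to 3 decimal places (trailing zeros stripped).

Answer: 9.089 11.055 154

Derivation:
Executing turtle program step by step:
Start: pos=(1,3), heading=90, pen down
LT 180: heading 90 -> 270
PD: pen down
BK 12: (1,3) -> (1,15) [heading=270, draw]
RT 180: heading 270 -> 90
RT 90: heading 90 -> 0
RT 270: heading 0 -> 90
LT 270: heading 90 -> 0
RT 206: heading 0 -> 154
BK 9: (1,15) -> (9.089,11.055) [heading=154, draw]
Final: pos=(9.089,11.055), heading=154, 2 segment(s) drawn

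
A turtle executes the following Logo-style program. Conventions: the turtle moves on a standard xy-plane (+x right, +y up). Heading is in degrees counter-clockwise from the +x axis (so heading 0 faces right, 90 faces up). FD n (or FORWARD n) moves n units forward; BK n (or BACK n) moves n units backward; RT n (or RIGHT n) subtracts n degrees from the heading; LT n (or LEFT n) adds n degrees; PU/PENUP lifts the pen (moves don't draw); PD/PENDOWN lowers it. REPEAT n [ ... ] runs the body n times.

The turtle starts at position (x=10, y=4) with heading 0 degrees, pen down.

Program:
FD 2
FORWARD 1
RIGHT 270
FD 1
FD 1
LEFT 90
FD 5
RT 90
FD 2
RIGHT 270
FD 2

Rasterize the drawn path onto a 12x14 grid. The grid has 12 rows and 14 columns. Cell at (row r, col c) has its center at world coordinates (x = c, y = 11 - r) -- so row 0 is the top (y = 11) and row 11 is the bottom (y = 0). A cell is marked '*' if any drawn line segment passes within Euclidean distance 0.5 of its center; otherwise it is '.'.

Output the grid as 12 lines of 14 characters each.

Segment 0: (10,4) -> (12,4)
Segment 1: (12,4) -> (13,4)
Segment 2: (13,4) -> (13,5)
Segment 3: (13,5) -> (13,6)
Segment 4: (13,6) -> (8,6)
Segment 5: (8,6) -> (8,8)
Segment 6: (8,8) -> (6,8)

Answer: ..............
..............
..............
......***.....
........*.....
........******
.............*
..........****
..............
..............
..............
..............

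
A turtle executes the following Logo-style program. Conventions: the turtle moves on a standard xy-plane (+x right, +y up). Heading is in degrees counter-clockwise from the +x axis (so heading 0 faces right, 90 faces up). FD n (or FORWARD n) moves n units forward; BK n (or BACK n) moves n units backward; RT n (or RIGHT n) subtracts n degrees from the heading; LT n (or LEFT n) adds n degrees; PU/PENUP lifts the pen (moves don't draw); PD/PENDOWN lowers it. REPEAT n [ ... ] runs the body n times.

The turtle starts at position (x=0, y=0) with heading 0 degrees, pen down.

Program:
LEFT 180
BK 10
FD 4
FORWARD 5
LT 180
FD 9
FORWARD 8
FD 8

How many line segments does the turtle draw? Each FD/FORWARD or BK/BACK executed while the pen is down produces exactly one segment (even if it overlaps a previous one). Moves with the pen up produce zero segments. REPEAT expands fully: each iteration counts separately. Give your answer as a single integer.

Executing turtle program step by step:
Start: pos=(0,0), heading=0, pen down
LT 180: heading 0 -> 180
BK 10: (0,0) -> (10,0) [heading=180, draw]
FD 4: (10,0) -> (6,0) [heading=180, draw]
FD 5: (6,0) -> (1,0) [heading=180, draw]
LT 180: heading 180 -> 0
FD 9: (1,0) -> (10,0) [heading=0, draw]
FD 8: (10,0) -> (18,0) [heading=0, draw]
FD 8: (18,0) -> (26,0) [heading=0, draw]
Final: pos=(26,0), heading=0, 6 segment(s) drawn
Segments drawn: 6

Answer: 6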